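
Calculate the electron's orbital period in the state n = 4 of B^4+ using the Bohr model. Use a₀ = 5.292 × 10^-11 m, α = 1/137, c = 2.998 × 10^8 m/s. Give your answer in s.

3.890 × 10^-16 s

r = n²a₀/Z = 4²·5.292 × 10^-11/5 = 1.693 × 10^-10 m
v = Zαc/n = 5·0.007299·2.998 × 10^8/4 = 2.735 × 10^6 m/s
T = 2πr/v = 3.890 × 10^-16 s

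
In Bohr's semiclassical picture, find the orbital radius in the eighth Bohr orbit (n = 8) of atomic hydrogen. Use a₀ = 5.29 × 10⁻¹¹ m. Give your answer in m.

3.39 × 10⁻⁹ m

r_n = n²a₀/Z = 8² × 5.29 × 10⁻¹¹ / 1
    = 64 × 5.29 × 10⁻¹¹ / 1 = 3.39 × 10⁻⁹ m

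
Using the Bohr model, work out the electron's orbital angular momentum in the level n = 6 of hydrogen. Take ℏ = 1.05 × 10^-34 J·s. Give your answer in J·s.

L_n = nℏ = 6 × 1.05 × 10^-34 = 6.30 × 10^-34 J·s

6.30 × 10^-34 J·s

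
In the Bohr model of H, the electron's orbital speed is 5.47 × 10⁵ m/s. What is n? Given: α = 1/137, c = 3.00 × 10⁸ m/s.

4

v_n = Zαc/n ⇒ n = Zαc/v = 1 × 0.00730 × 3.00 × 10⁸ / 5.47 × 10⁵ ≈ 4.00
n = 4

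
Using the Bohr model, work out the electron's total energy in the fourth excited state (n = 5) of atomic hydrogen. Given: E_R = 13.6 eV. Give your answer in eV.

E_n = −E_R·Z²/n² = −13.6 × 1²/5² = -0.544 eV

-0.544 eV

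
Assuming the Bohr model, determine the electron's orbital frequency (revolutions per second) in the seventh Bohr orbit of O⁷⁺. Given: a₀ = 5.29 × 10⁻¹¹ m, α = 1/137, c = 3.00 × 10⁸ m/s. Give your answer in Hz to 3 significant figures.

1.23 × 10¹⁵ Hz

r = n²a₀/Z = 3.24 × 10⁻¹⁰ m, v = Zαc/n = 2.50 × 10⁶ m/s
f = v/(2πr) = 1.23 × 10¹⁵ Hz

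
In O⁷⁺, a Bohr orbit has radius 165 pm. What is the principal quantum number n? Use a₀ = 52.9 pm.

r_n = n²a₀/Z ⇒ n² = rZ/a₀ = 165 × 8 / 52.9 ≈ 24.95
n = 5

5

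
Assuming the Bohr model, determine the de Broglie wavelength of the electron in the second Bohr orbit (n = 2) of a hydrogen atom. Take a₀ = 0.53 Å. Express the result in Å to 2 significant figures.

The Bohr quantisation condition is nλ = 2πr_n.
r_n = n²a₀/Z = 2.1 Å
λ = 2πr_n/n = 2π·2.1/2 = 6.7 Å

6.7 Å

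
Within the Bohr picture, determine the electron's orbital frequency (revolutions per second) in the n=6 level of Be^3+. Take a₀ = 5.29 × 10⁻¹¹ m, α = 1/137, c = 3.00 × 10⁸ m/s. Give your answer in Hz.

r = n²a₀/Z = 4.76 × 10⁻¹⁰ m, v = Zαc/n = 1.46 × 10⁶ m/s
f = v/(2πr) = 4.88 × 10¹⁴ Hz

4.88 × 10¹⁴ Hz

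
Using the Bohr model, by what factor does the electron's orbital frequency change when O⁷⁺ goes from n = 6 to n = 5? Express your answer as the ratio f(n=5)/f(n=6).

216/125

f ∝ Z^2 · n^-3; with Z fixed, f ∝ n^-3.
f(n=5)/f(n=6) = (5/6)^-3 = 216/125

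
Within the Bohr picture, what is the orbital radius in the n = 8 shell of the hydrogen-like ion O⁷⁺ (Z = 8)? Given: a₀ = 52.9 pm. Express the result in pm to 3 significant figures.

423 pm

r_n = n²a₀/Z = 8² × 52.9 / 8
    = 64 × 52.9 / 8 = 423 pm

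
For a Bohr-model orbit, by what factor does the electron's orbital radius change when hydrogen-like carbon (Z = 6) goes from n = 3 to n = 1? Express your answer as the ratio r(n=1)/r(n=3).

r ∝ Z^-1 · n^2; with Z fixed, r ∝ n^2.
r(n=1)/r(n=3) = (1/3)^2 = 1/9

1/9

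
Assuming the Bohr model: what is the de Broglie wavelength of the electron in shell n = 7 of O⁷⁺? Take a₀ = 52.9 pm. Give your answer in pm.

The Bohr quantisation condition is nλ = 2πr_n.
r_n = n²a₀/Z = 324 pm
λ = 2πr_n/n = 2π·324/7 = 291 pm

291 pm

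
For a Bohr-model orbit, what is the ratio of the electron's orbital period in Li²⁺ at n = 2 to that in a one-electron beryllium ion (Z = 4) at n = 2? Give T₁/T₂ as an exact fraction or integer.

T ∝ Z^-2 · n^3
T₁/T₂ = (3/4)^-2 · (2/2)^3 = 16/9

16/9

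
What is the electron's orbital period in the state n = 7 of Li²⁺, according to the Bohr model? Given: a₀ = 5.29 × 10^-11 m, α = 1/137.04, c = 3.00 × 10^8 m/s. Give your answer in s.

5.79 × 10^-15 s

r = n²a₀/Z = 7²·5.29 × 10^-11/3 = 8.64 × 10^-10 m
v = Zαc/n = 3·0.00730·3.00 × 10^8/7 = 9.38 × 10^5 m/s
T = 2πr/v = 5.79 × 10^-15 s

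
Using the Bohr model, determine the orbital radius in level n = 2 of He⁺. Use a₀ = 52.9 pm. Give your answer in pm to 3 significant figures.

r_n = n²a₀/Z = 2² × 52.9 / 2
    = 4 × 52.9 / 2 = 106 pm

106 pm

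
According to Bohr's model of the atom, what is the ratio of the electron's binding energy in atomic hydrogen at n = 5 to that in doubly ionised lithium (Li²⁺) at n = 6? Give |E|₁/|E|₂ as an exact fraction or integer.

|E| ∝ Z^2 · n^-2
|E|₁/|E|₂ = (1/3)^2 · (5/6)^-2 = 4/25

4/25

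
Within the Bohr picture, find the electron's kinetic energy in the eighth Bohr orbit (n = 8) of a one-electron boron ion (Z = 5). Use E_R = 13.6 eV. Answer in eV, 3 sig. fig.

5.31 eV

For a Coulomb orbit the virial theorem gives K = −E_n.
E_n = −E_R·Z²/n², so K = E_R·Z²/n² = 13.6 × 5²/8² = 5.31 eV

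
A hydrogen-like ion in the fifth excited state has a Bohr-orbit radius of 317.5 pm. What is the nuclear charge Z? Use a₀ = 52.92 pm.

6

r_n = n²a₀/Z ⇒ Z = n²a₀/r = 6² × 52.92 / 317.5 ≈ 6.00
Z = 6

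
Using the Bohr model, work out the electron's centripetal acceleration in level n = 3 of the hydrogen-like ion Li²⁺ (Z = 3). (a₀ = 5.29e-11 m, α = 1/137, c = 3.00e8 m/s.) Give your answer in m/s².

3.02e22 m/s²

r = n²a₀/Z = 1.59e-10 m, v = Zαc/n = 2.19e6 m/s
a = v²/r = (2.19e6)² / 1.59e-10 = 3.02e22 m/s²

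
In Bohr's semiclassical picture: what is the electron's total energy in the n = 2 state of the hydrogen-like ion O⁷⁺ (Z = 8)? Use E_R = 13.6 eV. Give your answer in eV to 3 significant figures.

E_n = −E_R·Z²/n² = −13.6 × 8²/2² = -218 eV

-218 eV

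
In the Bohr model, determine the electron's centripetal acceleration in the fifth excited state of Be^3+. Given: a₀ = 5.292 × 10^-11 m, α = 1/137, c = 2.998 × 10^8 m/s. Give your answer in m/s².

4.469 × 10^21 m/s²

r = n²a₀/Z = 4.763 × 10^-10 m, v = Zαc/n = 1.459 × 10^6 m/s
a = v²/r = (1.459 × 10^6)² / 4.763 × 10^-10 = 4.469 × 10^21 m/s²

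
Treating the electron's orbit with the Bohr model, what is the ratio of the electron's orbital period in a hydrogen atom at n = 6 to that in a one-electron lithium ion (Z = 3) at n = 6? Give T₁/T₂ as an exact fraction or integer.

T ∝ Z^-2 · n^3
T₁/T₂ = (1/3)^-2 · (6/6)^3 = 9

9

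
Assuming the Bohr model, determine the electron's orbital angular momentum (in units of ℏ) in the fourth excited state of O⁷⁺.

L_n = nℏ, so L/ℏ = n = 5.

5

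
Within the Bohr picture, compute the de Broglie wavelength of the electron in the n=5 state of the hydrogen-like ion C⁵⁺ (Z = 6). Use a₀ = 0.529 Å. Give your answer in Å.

2.77 Å

The Bohr quantisation condition is nλ = 2πr_n.
r_n = n²a₀/Z = 2.20 Å
λ = 2πr_n/n = 2π·2.20/5 = 2.77 Å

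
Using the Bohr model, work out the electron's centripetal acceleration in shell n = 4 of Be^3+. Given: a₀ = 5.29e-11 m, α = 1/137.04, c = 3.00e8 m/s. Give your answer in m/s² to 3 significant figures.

r = n²a₀/Z = 2.12e-10 m, v = Zαc/n = 2.19e6 m/s
a = v²/r = (2.19e6)² / 2.12e-10 = 2.26e22 m/s²

2.26e22 m/s²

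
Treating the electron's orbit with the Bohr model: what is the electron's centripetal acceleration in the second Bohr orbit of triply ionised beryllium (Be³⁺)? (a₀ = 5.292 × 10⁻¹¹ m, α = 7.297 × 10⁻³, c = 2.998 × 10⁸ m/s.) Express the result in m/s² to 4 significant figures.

3.617 × 10²³ m/s²

r = n²a₀/Z = 5.292 × 10⁻¹¹ m, v = Zαc/n = 4.375 × 10⁶ m/s
a = v²/r = (4.375 × 10⁶)² / 5.292 × 10⁻¹¹ = 3.617 × 10²³ m/s²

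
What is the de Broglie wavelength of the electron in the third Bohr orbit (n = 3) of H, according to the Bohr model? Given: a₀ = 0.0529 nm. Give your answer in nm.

0.997 nm

The Bohr quantisation condition is nλ = 2πr_n.
r_n = n²a₀/Z = 0.476 nm
λ = 2πr_n/n = 2π·0.476/3 = 0.997 nm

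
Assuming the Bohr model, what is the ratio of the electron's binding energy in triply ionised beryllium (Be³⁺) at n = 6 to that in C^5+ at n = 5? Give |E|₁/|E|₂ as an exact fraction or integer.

|E| ∝ Z^2 · n^-2
|E|₁/|E|₂ = (4/6)^2 · (6/5)^-2 = 25/81

25/81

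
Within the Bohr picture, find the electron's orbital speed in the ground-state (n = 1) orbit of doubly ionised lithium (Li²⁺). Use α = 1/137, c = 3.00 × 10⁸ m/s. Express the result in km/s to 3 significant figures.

6570 km/s

v_n = Zαc/n = 3 × 0.00730 × 3.00 × 10⁸ / 1
    = 6570 km/s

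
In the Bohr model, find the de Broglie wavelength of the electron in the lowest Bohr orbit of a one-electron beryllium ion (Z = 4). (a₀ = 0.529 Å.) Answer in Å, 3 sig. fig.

0.831 Å

The Bohr quantisation condition is nλ = 2πr_n.
r_n = n²a₀/Z = 0.132 Å
λ = 2πr_n/n = 2π·0.132/1 = 0.831 Å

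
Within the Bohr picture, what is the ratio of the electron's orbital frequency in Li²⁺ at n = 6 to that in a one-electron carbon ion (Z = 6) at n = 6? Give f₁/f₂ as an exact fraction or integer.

1/4

f ∝ Z^2 · n^-3
f₁/f₂ = (3/6)^2 · (6/6)^-3 = 1/4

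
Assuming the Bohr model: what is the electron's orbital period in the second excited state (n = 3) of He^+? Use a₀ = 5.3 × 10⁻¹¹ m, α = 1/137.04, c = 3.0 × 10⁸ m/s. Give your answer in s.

1.0 × 10⁻¹⁵ s

r = n²a₀/Z = 3²·5.3 × 10⁻¹¹/2 = 2.4 × 10⁻¹⁰ m
v = Zαc/n = 2·0.0073·3.0 × 10⁸/3 = 1.5 × 10⁶ m/s
T = 2πr/v = 1.0 × 10⁻¹⁵ s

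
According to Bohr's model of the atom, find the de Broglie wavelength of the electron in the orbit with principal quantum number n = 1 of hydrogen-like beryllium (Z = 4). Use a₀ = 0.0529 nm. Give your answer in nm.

The Bohr quantisation condition is nλ = 2πr_n.
r_n = n²a₀/Z = 0.0132 nm
λ = 2πr_n/n = 2π·0.0132/1 = 0.0831 nm

0.0831 nm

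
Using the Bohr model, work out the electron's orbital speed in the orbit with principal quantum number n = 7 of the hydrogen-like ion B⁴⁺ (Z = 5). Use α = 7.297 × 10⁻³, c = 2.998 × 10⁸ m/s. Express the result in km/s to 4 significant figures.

v_n = Zαc/n = 5 × 0.007297 × 2.998 × 10⁸ / 7
    = 1563 km/s

1563 km/s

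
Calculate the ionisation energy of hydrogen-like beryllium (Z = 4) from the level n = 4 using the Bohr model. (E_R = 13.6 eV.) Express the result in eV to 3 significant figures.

13.6 eV

E_n = −E_R·Z²/n² = −13.6 × 4²/4² eV = -13.6 eV
Ionisation energy = −E_n = 13.6 eV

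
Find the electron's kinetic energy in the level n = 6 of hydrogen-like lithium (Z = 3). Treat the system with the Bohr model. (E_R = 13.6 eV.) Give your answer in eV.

For a Coulomb orbit the virial theorem gives K = −E_n.
E_n = −E_R·Z²/n², so K = E_R·Z²/n² = 13.6 × 3²/6² = 3.40 eV

3.40 eV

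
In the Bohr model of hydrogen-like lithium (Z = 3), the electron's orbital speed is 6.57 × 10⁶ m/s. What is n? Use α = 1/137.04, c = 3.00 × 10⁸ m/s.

v_n = Zαc/n ⇒ n = Zαc/v = 3 × 0.00730 × 3.00 × 10⁸ / 6.57 × 10⁶ ≈ 1.00
n = 1

1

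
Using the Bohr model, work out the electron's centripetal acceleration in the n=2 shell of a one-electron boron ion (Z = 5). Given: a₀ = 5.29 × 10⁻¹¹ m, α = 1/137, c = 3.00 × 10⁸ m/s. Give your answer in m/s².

r = n²a₀/Z = 4.23 × 10⁻¹¹ m, v = Zαc/n = 5.47 × 10⁶ m/s
a = v²/r = (5.47 × 10⁶)² / 4.23 × 10⁻¹¹ = 7.08 × 10²³ m/s²

7.08 × 10²³ m/s²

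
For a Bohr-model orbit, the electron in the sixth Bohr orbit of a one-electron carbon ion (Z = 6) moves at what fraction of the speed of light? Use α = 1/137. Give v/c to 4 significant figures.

0.007299

v_n = Zαc/n, so v/c = Zα/n = 6 × 0.007299 / 6 = 0.007299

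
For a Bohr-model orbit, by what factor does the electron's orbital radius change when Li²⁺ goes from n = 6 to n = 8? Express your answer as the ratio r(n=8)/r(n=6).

r ∝ Z^-1 · n^2; with Z fixed, r ∝ n^2.
r(n=8)/r(n=6) = (8/6)^2 = 16/9

16/9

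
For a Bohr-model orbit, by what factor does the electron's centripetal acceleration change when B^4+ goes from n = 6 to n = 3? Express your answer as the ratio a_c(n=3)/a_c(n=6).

a_c ∝ Z^3 · n^-4; with Z fixed, a_c ∝ n^-4.
a_c(n=3)/a_c(n=6) = (3/6)^-4 = 16

16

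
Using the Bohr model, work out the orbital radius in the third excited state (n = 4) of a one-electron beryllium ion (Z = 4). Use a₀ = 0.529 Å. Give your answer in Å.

r_n = n²a₀/Z = 4² × 0.529 / 4
    = 16 × 0.529 / 4 = 2.12 Å

2.12 Å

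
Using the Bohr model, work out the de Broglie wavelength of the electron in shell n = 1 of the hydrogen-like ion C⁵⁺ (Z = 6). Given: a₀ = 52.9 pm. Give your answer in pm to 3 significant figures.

55.4 pm

The Bohr quantisation condition is nλ = 2πr_n.
r_n = n²a₀/Z = 8.82 pm
λ = 2πr_n/n = 2π·8.82/1 = 55.4 pm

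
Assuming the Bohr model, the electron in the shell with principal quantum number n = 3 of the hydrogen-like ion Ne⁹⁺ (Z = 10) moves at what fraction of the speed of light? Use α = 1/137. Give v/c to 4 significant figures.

0.02433

v_n = Zαc/n, so v/c = Zα/n = 10 × 0.007299 / 3 = 0.02433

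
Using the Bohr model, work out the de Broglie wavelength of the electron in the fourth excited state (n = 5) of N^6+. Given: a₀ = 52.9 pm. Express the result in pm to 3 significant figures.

The Bohr quantisation condition is nλ = 2πr_n.
r_n = n²a₀/Z = 189 pm
λ = 2πr_n/n = 2π·189/5 = 237 pm

237 pm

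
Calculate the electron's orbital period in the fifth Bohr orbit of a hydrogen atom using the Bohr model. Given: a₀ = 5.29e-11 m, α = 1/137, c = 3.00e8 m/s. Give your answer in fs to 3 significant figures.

r = n²a₀/Z = 5²·5.29e-11/1 = 1.32e-9 m
v = Zαc/n = 1·0.00730·3.00e8/5 = 4.38e5 m/s
T = 2πr/v = 1.90e-14 s = 19.0 fs

19.0 fs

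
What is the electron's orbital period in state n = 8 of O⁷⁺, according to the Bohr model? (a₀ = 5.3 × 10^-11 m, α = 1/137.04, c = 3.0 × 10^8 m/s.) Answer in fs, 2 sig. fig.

r = n²a₀/Z = 8²·5.3 × 10^-11/8 = 4.2 × 10^-10 m
v = Zαc/n = 8·0.0073·3.0 × 10^8/8 = 2.2 × 10^6 m/s
T = 2πr/v = 1.2 × 10^-15 s = 1.2 fs

1.2 fs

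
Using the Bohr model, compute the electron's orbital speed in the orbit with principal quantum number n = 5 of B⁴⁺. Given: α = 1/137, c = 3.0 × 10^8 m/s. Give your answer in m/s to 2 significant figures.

v_n = Zαc/n = 5 × 0.0073 × 3.0 × 10^8 / 5
    = 2.2 × 10^6 m/s

2.2 × 10^6 m/s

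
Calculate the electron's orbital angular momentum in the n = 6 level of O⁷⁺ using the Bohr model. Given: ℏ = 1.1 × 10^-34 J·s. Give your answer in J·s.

L_n = nℏ = 6 × 1.1 × 10^-34 = 6.6 × 10^-34 J·s

6.6 × 10^-34 J·s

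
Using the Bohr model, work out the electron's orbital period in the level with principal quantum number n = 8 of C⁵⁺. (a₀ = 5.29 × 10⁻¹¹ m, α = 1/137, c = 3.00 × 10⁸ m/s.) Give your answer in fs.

r = n²a₀/Z = 8²·5.29 × 10⁻¹¹/6 = 5.64 × 10⁻¹⁰ m
v = Zαc/n = 6·0.00730·3.00 × 10⁸/8 = 1.64 × 10⁶ m/s
T = 2πr/v = 2.16 × 10⁻¹⁵ s = 2.16 fs

2.16 fs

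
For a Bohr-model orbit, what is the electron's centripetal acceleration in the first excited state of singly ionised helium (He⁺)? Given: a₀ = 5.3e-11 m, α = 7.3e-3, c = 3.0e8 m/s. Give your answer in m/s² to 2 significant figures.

r = n²a₀/Z = 1.1e-10 m, v = Zαc/n = 2.2e6 m/s
a = v²/r = (2.2e6)² / 1.1e-10 = 4.5e22 m/s²

4.5e22 m/s²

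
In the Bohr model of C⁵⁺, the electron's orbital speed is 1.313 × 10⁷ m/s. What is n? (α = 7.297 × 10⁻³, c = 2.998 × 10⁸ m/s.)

1

v_n = Zαc/n ⇒ n = Zαc/v = 6 × 0.007297 × 2.998 × 10⁸ / 1.313 × 10⁷ ≈ 1.00
n = 1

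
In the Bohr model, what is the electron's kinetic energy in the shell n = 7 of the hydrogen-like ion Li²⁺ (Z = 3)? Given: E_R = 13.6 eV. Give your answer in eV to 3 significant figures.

For a Coulomb orbit the virial theorem gives K = −E_n.
E_n = −E_R·Z²/n², so K = E_R·Z²/n² = 13.6 × 3²/7² = 2.50 eV

2.50 eV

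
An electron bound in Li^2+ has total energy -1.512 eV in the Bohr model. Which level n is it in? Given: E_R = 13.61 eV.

9

E_n = −E_R Z²/n² ⇒ n² = E_R Z²/(−E_n) = 13.61 × 3² / 1.512 ≈ 81.01
n = 9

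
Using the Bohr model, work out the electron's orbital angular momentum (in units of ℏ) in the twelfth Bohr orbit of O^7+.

12

L_n = nℏ, so L/ℏ = n = 12.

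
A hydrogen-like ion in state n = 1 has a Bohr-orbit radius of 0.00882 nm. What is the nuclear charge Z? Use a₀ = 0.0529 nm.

6

r_n = n²a₀/Z ⇒ Z = n²a₀/r = 1² × 0.0529 / 0.00882 ≈ 6.00
Z = 6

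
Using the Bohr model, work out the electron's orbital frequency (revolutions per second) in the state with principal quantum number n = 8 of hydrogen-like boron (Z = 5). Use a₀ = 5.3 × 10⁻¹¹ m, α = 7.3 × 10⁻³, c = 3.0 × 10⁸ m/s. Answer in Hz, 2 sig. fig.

3.2 × 10¹⁴ Hz

r = n²a₀/Z = 6.8 × 10⁻¹⁰ m, v = Zαc/n = 1.4 × 10⁶ m/s
f = v/(2πr) = 3.2 × 10¹⁴ Hz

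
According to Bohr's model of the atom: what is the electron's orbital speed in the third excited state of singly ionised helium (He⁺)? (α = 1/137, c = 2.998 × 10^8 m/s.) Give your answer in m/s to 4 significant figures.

v_n = Zαc/n = 2 × 0.007299 × 2.998 × 10^8 / 4
    = 1.094 × 10^6 m/s

1.094 × 10^6 m/s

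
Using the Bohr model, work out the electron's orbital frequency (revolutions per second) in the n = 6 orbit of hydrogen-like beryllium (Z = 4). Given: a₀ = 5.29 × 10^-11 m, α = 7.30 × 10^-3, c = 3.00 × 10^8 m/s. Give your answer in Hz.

4.88 × 10^14 Hz

r = n²a₀/Z = 4.76 × 10^-10 m, v = Zαc/n = 1.46 × 10^6 m/s
f = v/(2πr) = 4.88 × 10^14 Hz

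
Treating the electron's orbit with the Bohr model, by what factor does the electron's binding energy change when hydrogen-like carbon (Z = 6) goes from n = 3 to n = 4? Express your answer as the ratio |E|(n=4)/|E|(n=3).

|E| ∝ Z^2 · n^-2; with Z fixed, |E| ∝ n^-2.
|E|(n=4)/|E|(n=3) = (4/3)^-2 = 9/16

9/16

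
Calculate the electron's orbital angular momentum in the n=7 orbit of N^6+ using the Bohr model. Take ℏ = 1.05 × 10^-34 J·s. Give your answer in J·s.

7.35 × 10^-34 J·s

L_n = nℏ = 7 × 1.05 × 10^-34 = 7.35 × 10^-34 J·s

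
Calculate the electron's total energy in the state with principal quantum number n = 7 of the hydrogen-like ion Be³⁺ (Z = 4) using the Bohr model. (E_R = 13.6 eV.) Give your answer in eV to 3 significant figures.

-4.44 eV

E_n = −E_R·Z²/n² = −13.6 × 4²/7² = -4.44 eV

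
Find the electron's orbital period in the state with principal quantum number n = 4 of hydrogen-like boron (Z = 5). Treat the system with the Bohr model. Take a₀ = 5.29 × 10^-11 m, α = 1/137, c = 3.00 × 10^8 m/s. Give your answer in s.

3.89 × 10^-16 s

r = n²a₀/Z = 4²·5.29 × 10^-11/5 = 1.69 × 10^-10 m
v = Zαc/n = 5·0.00730·3.00 × 10^8/4 = 2.74 × 10^6 m/s
T = 2πr/v = 3.89 × 10^-16 s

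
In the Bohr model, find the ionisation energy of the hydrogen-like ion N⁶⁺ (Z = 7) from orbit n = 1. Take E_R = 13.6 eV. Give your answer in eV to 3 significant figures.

666 eV

E_n = −E_R·Z²/n² = −13.6 × 7²/1² eV = -666 eV
Ionisation energy = −E_n = 666 eV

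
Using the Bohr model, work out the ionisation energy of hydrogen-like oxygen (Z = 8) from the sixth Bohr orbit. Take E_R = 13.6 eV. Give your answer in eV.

E_n = −E_R·Z²/n² = −13.6 × 8²/6² eV = -24.2 eV
Ionisation energy = −E_n = 24.2 eV

24.2 eV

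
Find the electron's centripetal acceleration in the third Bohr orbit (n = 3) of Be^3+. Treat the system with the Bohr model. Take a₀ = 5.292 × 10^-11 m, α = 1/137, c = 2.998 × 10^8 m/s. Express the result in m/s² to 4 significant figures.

r = n²a₀/Z = 1.191 × 10^-10 m, v = Zαc/n = 2.918 × 10^6 m/s
a = v²/r = (2.918 × 10^6)² / 1.191 × 10^-10 = 7.150 × 10^22 m/s²

7.150 × 10^22 m/s²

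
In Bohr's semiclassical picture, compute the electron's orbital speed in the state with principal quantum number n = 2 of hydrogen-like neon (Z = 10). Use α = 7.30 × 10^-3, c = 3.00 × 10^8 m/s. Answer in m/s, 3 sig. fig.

v_n = Zαc/n = 10 × 0.00730 × 3.00 × 10^8 / 2
    = 1.09 × 10^7 m/s

1.09 × 10^7 m/s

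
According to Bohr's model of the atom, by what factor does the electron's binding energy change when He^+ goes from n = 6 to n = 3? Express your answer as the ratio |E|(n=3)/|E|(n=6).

4

|E| ∝ Z^2 · n^-2; with Z fixed, |E| ∝ n^-2.
|E|(n=3)/|E|(n=6) = (3/6)^-2 = 4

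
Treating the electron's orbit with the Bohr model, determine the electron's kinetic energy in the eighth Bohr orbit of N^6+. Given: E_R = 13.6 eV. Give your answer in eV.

For a Coulomb orbit the virial theorem gives K = −E_n.
E_n = −E_R·Z²/n², so K = E_R·Z²/n² = 13.6 × 7²/8² = 10.4 eV

10.4 eV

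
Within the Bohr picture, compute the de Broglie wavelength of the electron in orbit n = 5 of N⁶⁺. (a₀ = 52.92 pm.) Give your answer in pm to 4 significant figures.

237.5 pm

The Bohr quantisation condition is nλ = 2πr_n.
r_n = n²a₀/Z = 189.0 pm
λ = 2πr_n/n = 2π·189.0/5 = 237.5 pm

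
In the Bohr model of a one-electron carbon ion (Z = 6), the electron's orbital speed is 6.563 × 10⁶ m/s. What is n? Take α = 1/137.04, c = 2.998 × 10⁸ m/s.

v_n = Zαc/n ⇒ n = Zαc/v = 6 × 0.007297 × 2.998 × 10⁸ / 6.563 × 10⁶ ≈ 2.00
n = 2

2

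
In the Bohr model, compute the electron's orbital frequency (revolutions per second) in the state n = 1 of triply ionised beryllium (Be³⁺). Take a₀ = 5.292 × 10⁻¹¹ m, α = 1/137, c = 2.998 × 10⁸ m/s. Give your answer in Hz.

1.053 × 10¹⁷ Hz

r = n²a₀/Z = 1.323 × 10⁻¹¹ m, v = Zαc/n = 8.753 × 10⁶ m/s
f = v/(2πr) = 1.053 × 10¹⁷ Hz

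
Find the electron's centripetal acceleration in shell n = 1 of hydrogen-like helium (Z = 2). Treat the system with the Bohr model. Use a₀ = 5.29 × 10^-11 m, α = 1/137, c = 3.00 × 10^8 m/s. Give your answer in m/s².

r = n²a₀/Z = 2.65 × 10^-11 m, v = Zαc/n = 4.38 × 10^6 m/s
a = v²/r = (4.38 × 10^6)² / 2.65 × 10^-11 = 7.25 × 10^23 m/s²

7.25 × 10^23 m/s²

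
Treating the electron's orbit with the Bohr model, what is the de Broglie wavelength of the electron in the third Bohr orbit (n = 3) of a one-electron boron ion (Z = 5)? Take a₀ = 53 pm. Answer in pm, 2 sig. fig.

The Bohr quantisation condition is nλ = 2πr_n.
r_n = n²a₀/Z = 95 pm
λ = 2πr_n/n = 2π·95/3 = 200 pm

200 pm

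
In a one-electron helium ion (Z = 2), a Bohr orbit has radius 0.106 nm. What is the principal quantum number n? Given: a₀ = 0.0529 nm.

r_n = n²a₀/Z ⇒ n² = rZ/a₀ = 0.106 × 2 / 0.0529 ≈ 4.01
n = 2

2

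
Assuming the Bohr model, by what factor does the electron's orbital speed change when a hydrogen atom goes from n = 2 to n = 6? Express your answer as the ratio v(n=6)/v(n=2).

v ∝ Z^1 · n^-1; with Z fixed, v ∝ n^-1.
v(n=6)/v(n=2) = (6/2)^-1 = 1/3

1/3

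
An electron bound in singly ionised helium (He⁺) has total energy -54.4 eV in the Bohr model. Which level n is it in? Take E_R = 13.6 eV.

1

E_n = −E_R Z²/n² ⇒ n² = E_R Z²/(−E_n) = 13.6 × 2² / 54.4 ≈ 1.00
n = 1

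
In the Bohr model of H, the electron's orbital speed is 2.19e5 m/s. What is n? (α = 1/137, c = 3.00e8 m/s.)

v_n = Zαc/n ⇒ n = Zαc/v = 1 × 0.00730 × 3.00e8 / 2.19e5 ≈ 10.00
n = 10

10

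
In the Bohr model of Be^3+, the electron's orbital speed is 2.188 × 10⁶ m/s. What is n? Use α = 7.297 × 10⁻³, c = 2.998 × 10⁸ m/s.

4

v_n = Zαc/n ⇒ n = Zαc/v = 4 × 0.007297 × 2.998 × 10⁸ / 2.188 × 10⁶ ≈ 4.00
n = 4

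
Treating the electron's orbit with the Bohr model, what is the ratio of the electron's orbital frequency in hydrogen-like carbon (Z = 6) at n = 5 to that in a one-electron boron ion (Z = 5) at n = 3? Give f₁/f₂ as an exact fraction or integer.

f ∝ Z^2 · n^-3
f₁/f₂ = (6/5)^2 · (5/3)^-3 = 972/3125

972/3125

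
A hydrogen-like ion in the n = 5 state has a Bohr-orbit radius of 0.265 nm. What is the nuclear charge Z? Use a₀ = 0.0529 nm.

r_n = n²a₀/Z ⇒ Z = n²a₀/r = 5² × 0.0529 / 0.265 ≈ 4.99
Z = 5

5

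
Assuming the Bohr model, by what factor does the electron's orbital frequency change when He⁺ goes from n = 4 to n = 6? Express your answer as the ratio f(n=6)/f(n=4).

f ∝ Z^2 · n^-3; with Z fixed, f ∝ n^-3.
f(n=6)/f(n=4) = (6/4)^-3 = 8/27

8/27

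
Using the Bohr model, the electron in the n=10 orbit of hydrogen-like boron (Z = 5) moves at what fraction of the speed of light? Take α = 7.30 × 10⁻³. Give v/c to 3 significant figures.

v_n = Zαc/n, so v/c = Zα/n = 5 × 0.00730 / 10 = 0.00365

0.00365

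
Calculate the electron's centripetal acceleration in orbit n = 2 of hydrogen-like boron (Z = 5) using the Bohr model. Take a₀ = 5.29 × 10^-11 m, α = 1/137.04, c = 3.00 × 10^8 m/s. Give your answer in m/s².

r = n²a₀/Z = 4.23 × 10^-11 m, v = Zαc/n = 5.47 × 10^6 m/s
a = v²/r = (5.47 × 10^6)² / 4.23 × 10^-11 = 7.08 × 10^23 m/s²

7.08 × 10^23 m/s²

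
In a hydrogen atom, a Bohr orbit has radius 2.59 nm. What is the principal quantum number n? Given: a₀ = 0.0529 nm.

r_n = n²a₀/Z ⇒ n² = rZ/a₀ = 2.59 × 1 / 0.0529 ≈ 48.96
n = 7

7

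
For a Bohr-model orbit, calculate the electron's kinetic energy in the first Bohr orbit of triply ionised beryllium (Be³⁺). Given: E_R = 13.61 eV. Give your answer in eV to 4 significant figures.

217.8 eV

For a Coulomb orbit the virial theorem gives K = −E_n.
E_n = −E_R·Z²/n², so K = E_R·Z²/n² = 13.61 × 4²/1² = 217.8 eV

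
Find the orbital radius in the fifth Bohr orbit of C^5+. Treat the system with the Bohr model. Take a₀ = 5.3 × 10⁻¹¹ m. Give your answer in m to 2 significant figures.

r_n = n²a₀/Z = 5² × 5.3 × 10⁻¹¹ / 6
    = 25 × 5.3 × 10⁻¹¹ / 6 = 2.2 × 10⁻¹⁰ m

2.2 × 10⁻¹⁰ m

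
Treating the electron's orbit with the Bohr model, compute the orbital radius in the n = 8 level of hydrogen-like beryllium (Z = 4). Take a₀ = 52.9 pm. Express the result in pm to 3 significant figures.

r_n = n²a₀/Z = 8² × 52.9 / 4
    = 64 × 52.9 / 4 = 846 pm

846 pm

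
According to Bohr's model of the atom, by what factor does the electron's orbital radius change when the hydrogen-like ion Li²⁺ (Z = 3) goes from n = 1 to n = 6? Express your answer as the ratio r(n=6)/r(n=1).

36

r ∝ Z^-1 · n^2; with Z fixed, r ∝ n^2.
r(n=6)/r(n=1) = (6/1)^2 = 36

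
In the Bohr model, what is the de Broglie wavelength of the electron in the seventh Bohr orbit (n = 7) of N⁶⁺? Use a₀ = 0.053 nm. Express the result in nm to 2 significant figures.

0.33 nm

The Bohr quantisation condition is nλ = 2πr_n.
r_n = n²a₀/Z = 0.37 nm
λ = 2πr_n/n = 2π·0.37/7 = 0.33 nm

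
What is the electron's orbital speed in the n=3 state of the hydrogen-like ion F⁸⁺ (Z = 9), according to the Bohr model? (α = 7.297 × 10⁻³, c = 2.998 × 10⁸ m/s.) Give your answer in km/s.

6563 km/s

v_n = Zαc/n = 9 × 0.007297 × 2.998 × 10⁸ / 3
    = 6563 km/s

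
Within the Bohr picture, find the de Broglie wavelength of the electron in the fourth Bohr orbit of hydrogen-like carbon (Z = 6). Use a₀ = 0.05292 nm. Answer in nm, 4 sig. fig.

0.2217 nm

The Bohr quantisation condition is nλ = 2πr_n.
r_n = n²a₀/Z = 0.1411 nm
λ = 2πr_n/n = 2π·0.1411/4 = 0.2217 nm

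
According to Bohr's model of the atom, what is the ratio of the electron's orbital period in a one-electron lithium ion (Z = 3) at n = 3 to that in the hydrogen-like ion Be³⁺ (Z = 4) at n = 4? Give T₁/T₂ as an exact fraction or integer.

3/4

T ∝ Z^-2 · n^3
T₁/T₂ = (3/4)^-2 · (3/4)^3 = 3/4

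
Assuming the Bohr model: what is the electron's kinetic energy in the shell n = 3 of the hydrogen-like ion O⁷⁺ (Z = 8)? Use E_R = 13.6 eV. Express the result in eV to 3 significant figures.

96.7 eV

For a Coulomb orbit the virial theorem gives K = −E_n.
E_n = −E_R·Z²/n², so K = E_R·Z²/n² = 13.6 × 8²/3² = 96.7 eV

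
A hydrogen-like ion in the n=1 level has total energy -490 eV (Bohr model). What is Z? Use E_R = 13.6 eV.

6

E_n = −E_R Z²/n² ⇒ Z² = −E_n n²/E_R = 490 × 1² / 13.6 ≈ 36.03
Z = 6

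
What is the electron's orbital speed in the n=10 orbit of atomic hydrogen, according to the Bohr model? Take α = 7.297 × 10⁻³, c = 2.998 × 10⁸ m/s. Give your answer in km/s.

218.8 km/s

v_n = Zαc/n = 1 × 0.007297 × 2.998 × 10⁸ / 10
    = 218.8 km/s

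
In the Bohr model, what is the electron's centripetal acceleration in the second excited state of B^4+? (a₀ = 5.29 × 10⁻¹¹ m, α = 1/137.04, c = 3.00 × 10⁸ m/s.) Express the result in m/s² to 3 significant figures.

r = n²a₀/Z = 9.52 × 10⁻¹¹ m, v = Zαc/n = 3.65 × 10⁶ m/s
a = v²/r = (3.65 × 10⁶)² / 9.52 × 10⁻¹¹ = 1.40 × 10²³ m/s²

1.40 × 10²³ m/s²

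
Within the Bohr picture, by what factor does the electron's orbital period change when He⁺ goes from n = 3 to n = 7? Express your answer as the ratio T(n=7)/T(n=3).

T ∝ Z^-2 · n^3; with Z fixed, T ∝ n^3.
T(n=7)/T(n=3) = (7/3)^3 = 343/27

343/27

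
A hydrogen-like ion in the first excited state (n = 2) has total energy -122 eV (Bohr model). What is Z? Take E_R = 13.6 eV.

6

E_n = −E_R Z²/n² ⇒ Z² = −E_n n²/E_R = 122 × 2² / 13.6 ≈ 35.88
Z = 6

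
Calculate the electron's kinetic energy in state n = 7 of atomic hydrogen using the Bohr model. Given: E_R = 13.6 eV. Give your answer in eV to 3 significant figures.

0.278 eV

For a Coulomb orbit the virial theorem gives K = −E_n.
E_n = −E_R·Z²/n², so K = E_R·Z²/n² = 13.6 × 1²/7² = 0.278 eV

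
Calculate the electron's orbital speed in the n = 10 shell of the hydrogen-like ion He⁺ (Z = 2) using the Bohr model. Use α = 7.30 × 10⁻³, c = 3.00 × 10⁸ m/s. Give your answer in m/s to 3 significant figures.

v_n = Zαc/n = 2 × 0.00730 × 3.00 × 10⁸ / 10
    = 4.38 × 10⁵ m/s

4.38 × 10⁵ m/s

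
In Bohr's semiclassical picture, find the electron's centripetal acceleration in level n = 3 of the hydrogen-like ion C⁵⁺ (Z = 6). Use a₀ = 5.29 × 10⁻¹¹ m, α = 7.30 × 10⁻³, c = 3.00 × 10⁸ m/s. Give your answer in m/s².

2.42 × 10²³ m/s²

r = n²a₀/Z = 7.94 × 10⁻¹¹ m, v = Zαc/n = 4.38 × 10⁶ m/s
a = v²/r = (4.38 × 10⁶)² / 7.94 × 10⁻¹¹ = 2.42 × 10²³ m/s²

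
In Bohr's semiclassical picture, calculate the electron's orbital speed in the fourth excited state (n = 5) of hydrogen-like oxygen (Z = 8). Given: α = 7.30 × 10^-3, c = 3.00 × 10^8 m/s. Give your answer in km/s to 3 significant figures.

3500 km/s

v_n = Zαc/n = 8 × 0.00730 × 3.00 × 10^8 / 5
    = 3500 km/s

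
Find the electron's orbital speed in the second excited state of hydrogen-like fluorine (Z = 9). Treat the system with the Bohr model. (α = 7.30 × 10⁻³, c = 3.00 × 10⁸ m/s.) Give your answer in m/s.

v_n = Zαc/n = 9 × 0.00730 × 3.00 × 10⁸ / 3
    = 6.57 × 10⁶ m/s

6.57 × 10⁶ m/s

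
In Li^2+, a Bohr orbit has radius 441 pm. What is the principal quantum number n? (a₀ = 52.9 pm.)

r_n = n²a₀/Z ⇒ n² = rZ/a₀ = 441 × 3 / 52.9 ≈ 25.01
n = 5

5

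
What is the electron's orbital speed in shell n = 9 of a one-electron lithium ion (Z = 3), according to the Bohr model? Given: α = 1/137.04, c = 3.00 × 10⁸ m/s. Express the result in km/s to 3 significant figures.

v_n = Zαc/n = 3 × 0.00730 × 3.00 × 10⁸ / 9
    = 730 km/s

730 km/s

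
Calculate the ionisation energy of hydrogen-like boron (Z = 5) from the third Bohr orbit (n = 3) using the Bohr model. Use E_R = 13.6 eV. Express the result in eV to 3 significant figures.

37.8 eV

E_n = −E_R·Z²/n² = −13.6 × 5²/3² eV = -37.8 eV
Ionisation energy = −E_n = 37.8 eV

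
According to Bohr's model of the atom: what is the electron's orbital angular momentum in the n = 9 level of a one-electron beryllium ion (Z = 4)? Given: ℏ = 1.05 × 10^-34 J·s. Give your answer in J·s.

L_n = nℏ = 9 × 1.05 × 10^-34 = 9.45 × 10^-34 J·s

9.45 × 10^-34 J·s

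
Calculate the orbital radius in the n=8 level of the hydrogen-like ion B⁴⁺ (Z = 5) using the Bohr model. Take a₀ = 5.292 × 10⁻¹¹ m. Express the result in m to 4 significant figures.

6.774 × 10⁻¹⁰ m

r_n = n²a₀/Z = 8² × 5.292 × 10⁻¹¹ / 5
    = 64 × 5.292 × 10⁻¹¹ / 5 = 6.774 × 10⁻¹⁰ m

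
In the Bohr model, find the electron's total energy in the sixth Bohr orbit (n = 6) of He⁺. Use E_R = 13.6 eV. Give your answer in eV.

-1.51 eV

E_n = −E_R·Z²/n² = −13.6 × 2²/6² = -1.51 eV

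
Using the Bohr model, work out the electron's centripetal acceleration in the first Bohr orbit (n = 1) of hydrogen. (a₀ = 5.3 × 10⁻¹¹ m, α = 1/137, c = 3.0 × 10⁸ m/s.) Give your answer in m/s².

r = n²a₀/Z = 5.3 × 10⁻¹¹ m, v = Zαc/n = 2.2 × 10⁶ m/s
a = v²/r = (2.2 × 10⁶)² / 5.3 × 10⁻¹¹ = 9.0 × 10²² m/s²

9.0 × 10²² m/s²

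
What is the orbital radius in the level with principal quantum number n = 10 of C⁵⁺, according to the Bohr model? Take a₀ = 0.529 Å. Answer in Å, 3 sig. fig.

r_n = n²a₀/Z = 10² × 0.529 / 6
    = 100 × 0.529 / 6 = 8.82 Å

8.82 Å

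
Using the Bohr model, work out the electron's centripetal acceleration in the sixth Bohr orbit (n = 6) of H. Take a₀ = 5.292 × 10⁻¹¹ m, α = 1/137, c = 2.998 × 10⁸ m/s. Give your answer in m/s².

6.982 × 10¹⁹ m/s²

r = n²a₀/Z = 1.905 × 10⁻⁹ m, v = Zαc/n = 3.647 × 10⁵ m/s
a = v²/r = (3.647 × 10⁵)² / 1.905 × 10⁻⁹ = 6.982 × 10¹⁹ m/s²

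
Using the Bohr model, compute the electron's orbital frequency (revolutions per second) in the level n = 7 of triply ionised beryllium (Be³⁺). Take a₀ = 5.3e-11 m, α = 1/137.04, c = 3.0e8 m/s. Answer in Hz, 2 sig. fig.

3.1e14 Hz

r = n²a₀/Z = 6.5e-10 m, v = Zαc/n = 1.3e6 m/s
f = v/(2πr) = 3.1e14 Hz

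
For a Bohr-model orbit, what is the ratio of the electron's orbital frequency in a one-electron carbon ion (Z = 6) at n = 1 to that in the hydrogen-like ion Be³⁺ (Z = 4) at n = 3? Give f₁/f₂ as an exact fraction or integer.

243/4

f ∝ Z^2 · n^-3
f₁/f₂ = (6/4)^2 · (1/3)^-3 = 243/4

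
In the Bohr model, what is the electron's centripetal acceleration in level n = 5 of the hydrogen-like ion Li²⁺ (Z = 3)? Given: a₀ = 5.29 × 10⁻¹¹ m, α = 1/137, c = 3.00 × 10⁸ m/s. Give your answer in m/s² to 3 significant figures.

3.92 × 10²¹ m/s²

r = n²a₀/Z = 4.41 × 10⁻¹⁰ m, v = Zαc/n = 1.31 × 10⁶ m/s
a = v²/r = (1.31 × 10⁶)² / 4.41 × 10⁻¹⁰ = 3.92 × 10²¹ m/s²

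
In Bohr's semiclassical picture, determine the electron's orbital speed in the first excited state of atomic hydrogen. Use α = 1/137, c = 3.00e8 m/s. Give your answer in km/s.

1090 km/s

v_n = Zαc/n = 1 × 0.00730 × 3.00e8 / 2
    = 1090 km/s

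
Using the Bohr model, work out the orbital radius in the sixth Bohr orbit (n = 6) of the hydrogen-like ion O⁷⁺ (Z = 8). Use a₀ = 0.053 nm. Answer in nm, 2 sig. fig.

r_n = n²a₀/Z = 6² × 0.053 / 8
    = 36 × 0.053 / 8 = 0.24 nm

0.24 nm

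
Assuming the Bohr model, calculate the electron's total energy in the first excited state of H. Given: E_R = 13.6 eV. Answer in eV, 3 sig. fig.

E_n = −E_R·Z²/n² = −13.6 × 1²/2² = -3.40 eV

-3.40 eV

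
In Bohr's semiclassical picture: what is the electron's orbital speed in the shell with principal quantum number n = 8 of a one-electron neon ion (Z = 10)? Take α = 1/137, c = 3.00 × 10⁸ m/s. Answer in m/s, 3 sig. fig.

v_n = Zαc/n = 10 × 0.00730 × 3.00 × 10⁸ / 8
    = 2.74 × 10⁶ m/s

2.74 × 10⁶ m/s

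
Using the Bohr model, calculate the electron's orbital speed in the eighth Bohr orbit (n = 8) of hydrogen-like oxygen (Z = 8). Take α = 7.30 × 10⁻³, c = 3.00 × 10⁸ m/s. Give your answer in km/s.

v_n = Zαc/n = 8 × 0.00730 × 3.00 × 10⁸ / 8
    = 2190 km/s

2190 km/s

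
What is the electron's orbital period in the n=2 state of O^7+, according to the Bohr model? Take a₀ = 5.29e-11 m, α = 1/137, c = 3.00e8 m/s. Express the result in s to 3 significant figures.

r = n²a₀/Z = 2²·5.29e-11/8 = 2.65e-11 m
v = Zαc/n = 8·0.00730·3.00e8/2 = 8.76e6 m/s
T = 2πr/v = 1.90e-17 s

1.90e-17 s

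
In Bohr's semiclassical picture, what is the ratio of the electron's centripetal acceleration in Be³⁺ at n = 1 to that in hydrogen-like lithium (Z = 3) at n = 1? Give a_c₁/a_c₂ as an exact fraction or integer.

a_c ∝ Z^3 · n^-4
a_c₁/a_c₂ = (4/3)^3 · (1/1)^-4 = 64/27

64/27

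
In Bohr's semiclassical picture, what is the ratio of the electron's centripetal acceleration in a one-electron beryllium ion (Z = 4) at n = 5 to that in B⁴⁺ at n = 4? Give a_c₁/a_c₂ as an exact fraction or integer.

a_c ∝ Z^3 · n^-4
a_c₁/a_c₂ = (4/5)^3 · (5/4)^-4 = 16384/78125

16384/78125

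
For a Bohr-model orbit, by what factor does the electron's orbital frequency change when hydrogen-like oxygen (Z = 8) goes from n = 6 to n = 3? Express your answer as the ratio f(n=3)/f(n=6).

f ∝ Z^2 · n^-3; with Z fixed, f ∝ n^-3.
f(n=3)/f(n=6) = (3/6)^-3 = 8

8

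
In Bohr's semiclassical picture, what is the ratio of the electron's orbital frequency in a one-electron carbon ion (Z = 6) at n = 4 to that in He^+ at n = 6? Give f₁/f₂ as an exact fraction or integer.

f ∝ Z^2 · n^-3
f₁/f₂ = (6/2)^2 · (4/6)^-3 = 243/8

243/8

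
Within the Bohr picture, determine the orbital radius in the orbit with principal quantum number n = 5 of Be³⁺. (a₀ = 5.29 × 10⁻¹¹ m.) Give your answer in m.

r_n = n²a₀/Z = 5² × 5.29 × 10⁻¹¹ / 4
    = 25 × 5.29 × 10⁻¹¹ / 4 = 3.31 × 10⁻¹⁰ m

3.31 × 10⁻¹⁰ m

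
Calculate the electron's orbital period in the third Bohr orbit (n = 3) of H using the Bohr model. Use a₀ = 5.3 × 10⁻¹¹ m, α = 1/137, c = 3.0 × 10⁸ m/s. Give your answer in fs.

4.1 fs

r = n²a₀/Z = 3²·5.3 × 10⁻¹¹/1 = 4.8 × 10⁻¹⁰ m
v = Zαc/n = 1·0.0073·3.0 × 10⁸/3 = 7.3 × 10⁵ m/s
T = 2πr/v = 4.1 × 10⁻¹⁵ s = 4.1 fs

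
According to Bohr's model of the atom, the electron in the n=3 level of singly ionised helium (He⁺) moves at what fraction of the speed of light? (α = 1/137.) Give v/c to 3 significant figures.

v_n = Zαc/n, so v/c = Zα/n = 2 × 0.00730 / 3 = 0.00487

0.00487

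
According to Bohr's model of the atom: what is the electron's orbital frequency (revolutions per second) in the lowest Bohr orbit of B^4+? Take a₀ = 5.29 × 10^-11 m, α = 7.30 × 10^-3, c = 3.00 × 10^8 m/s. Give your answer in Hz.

r = n²a₀/Z = 1.06 × 10^-11 m, v = Zαc/n = 1.09 × 10^7 m/s
f = v/(2πr) = 1.65 × 10^17 Hz

1.65 × 10^17 Hz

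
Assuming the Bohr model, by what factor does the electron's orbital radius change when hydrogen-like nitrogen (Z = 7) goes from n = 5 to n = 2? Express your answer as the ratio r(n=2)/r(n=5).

4/25

r ∝ Z^-1 · n^2; with Z fixed, r ∝ n^2.
r(n=2)/r(n=5) = (2/5)^2 = 4/25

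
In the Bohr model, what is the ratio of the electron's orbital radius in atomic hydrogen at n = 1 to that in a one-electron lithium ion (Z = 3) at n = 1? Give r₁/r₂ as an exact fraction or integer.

r ∝ Z^-1 · n^2
r₁/r₂ = (1/3)^-1 · (1/1)^2 = 3

3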